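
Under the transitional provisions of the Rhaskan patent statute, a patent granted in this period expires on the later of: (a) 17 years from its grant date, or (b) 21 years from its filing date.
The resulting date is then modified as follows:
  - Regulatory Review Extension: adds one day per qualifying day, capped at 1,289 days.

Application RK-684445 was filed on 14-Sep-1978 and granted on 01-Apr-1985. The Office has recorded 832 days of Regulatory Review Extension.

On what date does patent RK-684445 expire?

2004-07-11

(a) grant + 17 years → 1 April 2002.
(b) filing + 21 years → 14 September 1999.
Later of the two: 1 April 2002.
Regulatory Review Extension: 832 days (within the 1289-day cap) → +832 days → 11 July 2004.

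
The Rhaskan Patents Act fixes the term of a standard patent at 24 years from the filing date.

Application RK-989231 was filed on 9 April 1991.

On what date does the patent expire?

2015-04-09

Filing date + 24 years → 9 April 2015.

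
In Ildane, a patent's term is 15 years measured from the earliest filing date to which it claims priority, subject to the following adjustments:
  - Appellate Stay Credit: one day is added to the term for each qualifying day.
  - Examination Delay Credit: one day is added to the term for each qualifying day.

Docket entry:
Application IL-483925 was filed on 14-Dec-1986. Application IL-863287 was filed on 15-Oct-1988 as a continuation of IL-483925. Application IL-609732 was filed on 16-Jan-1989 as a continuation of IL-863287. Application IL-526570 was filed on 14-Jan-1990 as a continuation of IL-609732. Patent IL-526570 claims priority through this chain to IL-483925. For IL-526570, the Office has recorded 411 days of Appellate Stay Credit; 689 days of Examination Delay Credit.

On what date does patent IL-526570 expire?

December 18, 2004

Earliest priority filing: 14 December 1986.
Base term: 14 December 1986 + 15 years → 14 December 2001.
Appellate Stay Credit: +411 days → 29 January 2003.
Examination Delay Credit: +689 days → 18 December 2004.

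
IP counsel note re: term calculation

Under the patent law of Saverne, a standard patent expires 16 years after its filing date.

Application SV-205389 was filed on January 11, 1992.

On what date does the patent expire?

2008-01-11

Filing date + 16 years → 11 January 2008.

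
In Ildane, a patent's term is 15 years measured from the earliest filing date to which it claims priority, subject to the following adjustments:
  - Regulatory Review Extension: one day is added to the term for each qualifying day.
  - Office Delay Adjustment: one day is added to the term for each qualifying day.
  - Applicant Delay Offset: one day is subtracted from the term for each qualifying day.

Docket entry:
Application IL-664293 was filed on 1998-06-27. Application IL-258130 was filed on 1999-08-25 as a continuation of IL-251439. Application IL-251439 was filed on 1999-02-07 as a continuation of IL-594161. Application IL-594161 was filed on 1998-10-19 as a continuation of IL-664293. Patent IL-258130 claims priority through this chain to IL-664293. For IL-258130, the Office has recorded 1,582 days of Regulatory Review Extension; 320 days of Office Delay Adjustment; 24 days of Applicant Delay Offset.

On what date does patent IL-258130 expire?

2018-08-18

Earliest priority filing: 27 June 1998.
Base term: 27 June 1998 + 15 years → 27 June 2013.
Regulatory Review Extension: +1582 days → 26 October 2017.
Office Delay Adjustment: +320 days → 11 September 2018.
Applicant Delay Offset: −24 days → 18 August 2018.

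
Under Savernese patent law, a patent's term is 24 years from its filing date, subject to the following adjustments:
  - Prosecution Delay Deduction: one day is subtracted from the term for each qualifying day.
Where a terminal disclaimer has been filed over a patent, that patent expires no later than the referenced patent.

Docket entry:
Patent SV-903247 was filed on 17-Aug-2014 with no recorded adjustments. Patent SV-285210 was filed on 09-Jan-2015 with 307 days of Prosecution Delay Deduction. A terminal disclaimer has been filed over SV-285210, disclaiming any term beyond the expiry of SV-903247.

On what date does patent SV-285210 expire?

2038-03-08

Natural term of SV-285210:
  Base: filing + 24 years → 9 January 2039.
  Prosecution Delay Deduction: −307 days → 8 March 2038.
Expiry of referenced patent SV-903247:
  Base: filing + 24 years → 17 August 2038.
Terminal disclaimer: SV-285210 expires on the earlier of 8 March 2038 and 17 August 2038.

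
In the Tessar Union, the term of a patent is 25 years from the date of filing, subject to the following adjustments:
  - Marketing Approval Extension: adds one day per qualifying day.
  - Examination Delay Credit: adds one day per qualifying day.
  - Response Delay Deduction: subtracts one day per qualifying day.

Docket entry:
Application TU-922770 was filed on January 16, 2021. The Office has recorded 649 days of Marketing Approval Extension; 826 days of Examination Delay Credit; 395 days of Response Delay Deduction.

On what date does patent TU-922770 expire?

Base term: filing date + 25 years → 16 January 2046.
Marketing Approval Extension: +649 days → 27 October 2047.
Examination Delay Credit: +826 days → 30 January 2050.
Response Delay Deduction: −395 days → 31 December 2048.

2048-12-31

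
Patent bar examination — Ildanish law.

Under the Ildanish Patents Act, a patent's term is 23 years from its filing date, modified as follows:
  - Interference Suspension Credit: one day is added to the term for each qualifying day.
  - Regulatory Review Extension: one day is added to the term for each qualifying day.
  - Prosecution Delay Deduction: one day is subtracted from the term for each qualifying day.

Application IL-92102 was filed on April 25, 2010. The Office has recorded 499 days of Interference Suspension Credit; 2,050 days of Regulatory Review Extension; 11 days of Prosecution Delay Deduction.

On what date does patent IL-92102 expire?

April 6, 2040

Base term: filing date + 23 years → 25 April 2033.
Interference Suspension Credit: +499 days → 6 September 2034.
Regulatory Review Extension: +2050 days → 17 April 2040.
Prosecution Delay Deduction: −11 days → 6 April 2040.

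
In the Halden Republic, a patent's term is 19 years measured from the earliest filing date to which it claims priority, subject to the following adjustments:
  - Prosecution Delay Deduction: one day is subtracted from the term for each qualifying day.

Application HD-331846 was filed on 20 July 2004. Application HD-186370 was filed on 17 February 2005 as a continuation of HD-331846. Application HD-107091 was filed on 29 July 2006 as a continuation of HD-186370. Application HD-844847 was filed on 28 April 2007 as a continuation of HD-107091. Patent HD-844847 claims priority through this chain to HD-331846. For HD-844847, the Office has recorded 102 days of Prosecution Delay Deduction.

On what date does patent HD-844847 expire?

Earliest priority filing: 20 July 2004.
Base term: 20 July 2004 + 19 years → 20 July 2023.
Prosecution Delay Deduction: −102 days → 9 April 2023.

2023-04-09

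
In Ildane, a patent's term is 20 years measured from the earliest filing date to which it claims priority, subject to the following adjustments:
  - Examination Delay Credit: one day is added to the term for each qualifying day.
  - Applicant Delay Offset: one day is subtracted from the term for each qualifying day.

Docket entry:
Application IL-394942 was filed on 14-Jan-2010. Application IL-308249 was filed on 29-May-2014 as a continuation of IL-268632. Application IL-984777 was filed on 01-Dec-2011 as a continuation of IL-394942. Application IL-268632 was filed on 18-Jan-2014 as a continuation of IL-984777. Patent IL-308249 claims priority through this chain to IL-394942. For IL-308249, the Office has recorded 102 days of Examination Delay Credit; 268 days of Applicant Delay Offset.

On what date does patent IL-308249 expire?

August 1, 2029

Earliest priority filing: 14 January 2010.
Base term: 14 January 2010 + 20 years → 14 January 2030.
Examination Delay Credit: +102 days → 26 April 2030.
Applicant Delay Offset: −268 days → 1 August 2029.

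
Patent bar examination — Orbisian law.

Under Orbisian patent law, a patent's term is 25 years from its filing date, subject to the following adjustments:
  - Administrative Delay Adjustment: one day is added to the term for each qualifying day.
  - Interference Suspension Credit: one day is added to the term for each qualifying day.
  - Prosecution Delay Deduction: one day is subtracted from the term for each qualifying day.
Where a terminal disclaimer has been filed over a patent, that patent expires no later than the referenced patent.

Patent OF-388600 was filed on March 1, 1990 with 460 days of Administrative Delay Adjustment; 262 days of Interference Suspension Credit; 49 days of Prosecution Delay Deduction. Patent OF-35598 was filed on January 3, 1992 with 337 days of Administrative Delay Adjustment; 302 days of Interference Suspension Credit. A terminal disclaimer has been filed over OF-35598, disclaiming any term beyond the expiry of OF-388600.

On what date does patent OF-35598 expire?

Natural term of OF-35598:
  Base: filing + 25 years → 3 January 2017.
  Administrative Delay Adjustment: +337 days → 6 December 2017.
  Interference Suspension Credit: +302 days → 4 October 2018.
Expiry of referenced patent OF-388600:
  Base: filing + 25 years → 1 March 2015.
  Administrative Delay Adjustment: +460 days → 3 June 2016.
  Interference Suspension Credit: +262 days → 20 February 2017.
  Prosecution Delay Deduction: −49 days → 2 January 2017.
Terminal disclaimer: OF-35598 expires on the earlier of 4 October 2018 and 2 January 2017.

2017-01-02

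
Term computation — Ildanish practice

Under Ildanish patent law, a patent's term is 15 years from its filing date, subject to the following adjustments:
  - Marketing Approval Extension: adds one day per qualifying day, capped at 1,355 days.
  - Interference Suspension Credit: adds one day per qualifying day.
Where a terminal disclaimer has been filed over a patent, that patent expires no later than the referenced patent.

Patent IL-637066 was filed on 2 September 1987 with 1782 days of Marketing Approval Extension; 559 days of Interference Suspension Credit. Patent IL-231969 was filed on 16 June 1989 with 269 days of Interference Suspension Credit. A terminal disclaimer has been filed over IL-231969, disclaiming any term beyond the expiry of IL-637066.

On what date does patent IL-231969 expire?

March 12, 2005

Natural term of IL-231969:
  Base: filing + 15 years → 16 June 2004.
  Interference Suspension Credit: +269 days → 12 March 2005.
Expiry of referenced patent IL-637066:
  Base: filing + 15 years → 2 September 2002.
  Marketing Approval Extension: 1782 days claimed exceeds the 1355-day cap, so +1355 days → 19 May 2006.
  Interference Suspension Credit: +559 days → 29 November 2007.
Terminal disclaimer: IL-231969 expires on the earlier of 12 March 2005 and 29 November 2007.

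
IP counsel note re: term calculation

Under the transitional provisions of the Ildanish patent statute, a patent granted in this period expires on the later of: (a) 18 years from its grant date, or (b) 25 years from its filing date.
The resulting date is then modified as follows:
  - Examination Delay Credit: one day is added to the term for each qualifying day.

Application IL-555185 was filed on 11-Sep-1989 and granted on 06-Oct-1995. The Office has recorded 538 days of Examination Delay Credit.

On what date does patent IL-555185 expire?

2016-03-02

(a) grant + 18 years → 6 October 2013.
(b) filing + 25 years → 11 September 2014.
Later of the two: 11 September 2014.
Examination Delay Credit: +538 days → 2 March 2016.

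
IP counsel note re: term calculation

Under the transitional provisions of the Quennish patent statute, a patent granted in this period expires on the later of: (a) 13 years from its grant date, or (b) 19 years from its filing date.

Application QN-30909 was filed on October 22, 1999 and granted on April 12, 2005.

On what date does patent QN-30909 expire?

2018-10-22

(a) grant + 13 years → 12 April 2018.
(b) filing + 19 years → 22 October 2018.
Later of the two: 22 October 2018.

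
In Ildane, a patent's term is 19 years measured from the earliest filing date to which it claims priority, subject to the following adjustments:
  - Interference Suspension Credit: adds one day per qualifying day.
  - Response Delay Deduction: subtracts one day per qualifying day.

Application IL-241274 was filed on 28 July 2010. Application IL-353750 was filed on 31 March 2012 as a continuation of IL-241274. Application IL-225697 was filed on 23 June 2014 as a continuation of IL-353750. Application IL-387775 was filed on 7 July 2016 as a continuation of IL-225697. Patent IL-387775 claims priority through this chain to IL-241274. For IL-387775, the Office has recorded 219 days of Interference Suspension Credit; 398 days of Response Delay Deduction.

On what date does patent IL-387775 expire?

January 30, 2029

Earliest priority filing: 28 July 2010.
Base term: 28 July 2010 + 19 years → 28 July 2029.
Interference Suspension Credit: +219 days → 4 March 2030.
Response Delay Deduction: −398 days → 30 January 2029.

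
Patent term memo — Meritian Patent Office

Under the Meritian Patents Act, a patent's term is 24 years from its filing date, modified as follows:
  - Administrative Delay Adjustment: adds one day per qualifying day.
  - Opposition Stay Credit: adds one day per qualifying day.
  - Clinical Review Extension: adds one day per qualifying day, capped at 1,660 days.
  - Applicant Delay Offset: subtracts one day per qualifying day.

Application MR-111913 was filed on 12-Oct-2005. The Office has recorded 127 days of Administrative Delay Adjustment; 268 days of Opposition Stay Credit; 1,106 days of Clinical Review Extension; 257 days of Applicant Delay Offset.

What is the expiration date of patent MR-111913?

Base term: filing date + 24 years → 12 October 2029.
Administrative Delay Adjustment: +127 days → 16 February 2030.
Opposition Stay Credit: +268 days → 11 November 2030.
Clinical Review Extension: 1106 days (within the 1660-day cap) → +1106 days → 21 November 2033.
Applicant Delay Offset: −257 days → 9 March 2033.

March 9, 2033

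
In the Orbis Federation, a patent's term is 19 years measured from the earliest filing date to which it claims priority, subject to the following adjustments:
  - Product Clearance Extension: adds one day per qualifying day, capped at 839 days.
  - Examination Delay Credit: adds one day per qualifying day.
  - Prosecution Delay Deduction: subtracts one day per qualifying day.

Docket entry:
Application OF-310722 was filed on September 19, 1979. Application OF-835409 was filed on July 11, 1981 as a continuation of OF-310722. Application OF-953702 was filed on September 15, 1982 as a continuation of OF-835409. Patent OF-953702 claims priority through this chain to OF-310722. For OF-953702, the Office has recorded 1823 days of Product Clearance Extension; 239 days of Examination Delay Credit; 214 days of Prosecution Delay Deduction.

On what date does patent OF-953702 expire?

2001-01-30

Earliest priority filing: 19 September 1979.
Base term: 19 September 1979 + 19 years → 19 September 1998.
Product Clearance Extension: 1823 days claimed exceeds the 839-day cap, so +839 days → 5 January 2001.
Examination Delay Credit: +239 days → 1 September 2001.
Prosecution Delay Deduction: −214 days → 30 January 2001.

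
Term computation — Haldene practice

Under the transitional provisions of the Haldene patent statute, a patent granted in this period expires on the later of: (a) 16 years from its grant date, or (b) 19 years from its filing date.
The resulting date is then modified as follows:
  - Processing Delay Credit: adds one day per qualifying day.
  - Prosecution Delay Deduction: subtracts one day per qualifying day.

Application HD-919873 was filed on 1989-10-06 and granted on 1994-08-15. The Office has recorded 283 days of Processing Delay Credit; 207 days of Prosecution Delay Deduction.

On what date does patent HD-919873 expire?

2010-10-30

(a) grant + 16 years → 15 August 2010.
(b) filing + 19 years → 6 October 2008.
Later of the two: 15 August 2010.
Processing Delay Credit: +283 days → 25 May 2011.
Prosecution Delay Deduction: −207 days → 30 October 2010.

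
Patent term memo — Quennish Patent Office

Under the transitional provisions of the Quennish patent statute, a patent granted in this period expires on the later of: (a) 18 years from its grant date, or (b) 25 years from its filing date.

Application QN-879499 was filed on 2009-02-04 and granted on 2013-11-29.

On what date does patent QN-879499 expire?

(a) grant + 18 years → 29 November 2031.
(b) filing + 25 years → 4 February 2034.
Later of the two: 4 February 2034.

2034-02-04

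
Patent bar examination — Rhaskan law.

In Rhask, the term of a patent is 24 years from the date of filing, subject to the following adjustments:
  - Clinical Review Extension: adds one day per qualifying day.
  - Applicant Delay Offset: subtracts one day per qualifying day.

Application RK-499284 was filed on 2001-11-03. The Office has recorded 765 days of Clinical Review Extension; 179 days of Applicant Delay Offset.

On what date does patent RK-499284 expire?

Base term: filing date + 24 years → 3 November 2025.
Clinical Review Extension: +765 days → 8 December 2027.
Applicant Delay Offset: −179 days → 12 June 2027.

2027-06-12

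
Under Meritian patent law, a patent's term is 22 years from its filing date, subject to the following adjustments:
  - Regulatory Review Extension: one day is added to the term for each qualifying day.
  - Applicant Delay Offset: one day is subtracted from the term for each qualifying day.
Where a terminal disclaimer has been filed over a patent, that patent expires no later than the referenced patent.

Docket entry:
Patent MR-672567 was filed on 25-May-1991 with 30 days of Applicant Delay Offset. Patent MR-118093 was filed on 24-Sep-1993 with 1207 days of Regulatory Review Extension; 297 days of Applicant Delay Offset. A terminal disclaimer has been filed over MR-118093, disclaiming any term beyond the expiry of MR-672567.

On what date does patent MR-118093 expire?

April 25, 2013

Natural term of MR-118093:
  Base: filing + 22 years → 24 September 2015.
  Regulatory Review Extension: +1207 days → 13 January 2019.
  Applicant Delay Offset: −297 days → 22 March 2018.
Expiry of referenced patent MR-672567:
  Base: filing + 22 years → 25 May 2013.
  Applicant Delay Offset: −30 days → 25 April 2013.
Terminal disclaimer: MR-118093 expires on the earlier of 22 March 2018 and 25 April 2013.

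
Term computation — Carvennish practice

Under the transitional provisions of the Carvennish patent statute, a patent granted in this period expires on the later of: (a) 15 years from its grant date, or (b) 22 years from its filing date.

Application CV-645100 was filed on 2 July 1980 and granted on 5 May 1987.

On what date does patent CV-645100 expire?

2002-07-02

(a) grant + 15 years → 5 May 2002.
(b) filing + 22 years → 2 July 2002.
Later of the two: 2 July 2002.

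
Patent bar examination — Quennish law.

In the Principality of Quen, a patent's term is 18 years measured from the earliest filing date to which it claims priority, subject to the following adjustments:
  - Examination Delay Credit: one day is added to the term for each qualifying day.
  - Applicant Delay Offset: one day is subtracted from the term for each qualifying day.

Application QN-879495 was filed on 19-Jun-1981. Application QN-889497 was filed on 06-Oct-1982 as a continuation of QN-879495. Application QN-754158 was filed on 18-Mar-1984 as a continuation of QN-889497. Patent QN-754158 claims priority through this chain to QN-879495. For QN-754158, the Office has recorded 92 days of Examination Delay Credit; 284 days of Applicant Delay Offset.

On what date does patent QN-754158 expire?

Earliest priority filing: 19 June 1981.
Base term: 19 June 1981 + 18 years → 19 June 1999.
Examination Delay Credit: +92 days → 19 September 1999.
Applicant Delay Offset: −284 days → 9 December 1998.

1998-12-09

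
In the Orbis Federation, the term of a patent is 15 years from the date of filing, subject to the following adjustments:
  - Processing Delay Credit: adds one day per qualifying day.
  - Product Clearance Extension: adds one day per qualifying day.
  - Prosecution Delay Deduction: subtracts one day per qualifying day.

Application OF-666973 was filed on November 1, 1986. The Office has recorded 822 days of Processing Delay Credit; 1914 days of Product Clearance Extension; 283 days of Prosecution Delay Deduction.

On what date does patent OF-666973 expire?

2008-07-20

Base term: filing date + 15 years → 1 November 2001.
Processing Delay Credit: +822 days → 1 February 2004.
Product Clearance Extension: +1914 days → 29 April 2009.
Prosecution Delay Deduction: −283 days → 20 July 2008.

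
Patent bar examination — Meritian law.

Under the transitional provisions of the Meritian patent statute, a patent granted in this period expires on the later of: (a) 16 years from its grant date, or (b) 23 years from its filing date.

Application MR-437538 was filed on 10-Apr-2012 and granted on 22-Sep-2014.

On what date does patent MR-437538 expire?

April 10, 2035

(a) grant + 16 years → 22 September 2030.
(b) filing + 23 years → 10 April 2035.
Later of the two: 10 April 2035.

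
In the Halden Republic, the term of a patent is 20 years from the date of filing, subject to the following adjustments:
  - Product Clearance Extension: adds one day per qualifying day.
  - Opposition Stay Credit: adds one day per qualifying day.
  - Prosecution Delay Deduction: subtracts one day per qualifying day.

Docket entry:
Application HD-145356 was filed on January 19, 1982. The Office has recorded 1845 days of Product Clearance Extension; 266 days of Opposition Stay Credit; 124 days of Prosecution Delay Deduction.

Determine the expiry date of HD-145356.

June 29, 2007

Base term: filing date + 20 years → 19 January 2002.
Product Clearance Extension: +1845 days → 7 February 2007.
Opposition Stay Credit: +266 days → 31 October 2007.
Prosecution Delay Deduction: −124 days → 29 June 2007.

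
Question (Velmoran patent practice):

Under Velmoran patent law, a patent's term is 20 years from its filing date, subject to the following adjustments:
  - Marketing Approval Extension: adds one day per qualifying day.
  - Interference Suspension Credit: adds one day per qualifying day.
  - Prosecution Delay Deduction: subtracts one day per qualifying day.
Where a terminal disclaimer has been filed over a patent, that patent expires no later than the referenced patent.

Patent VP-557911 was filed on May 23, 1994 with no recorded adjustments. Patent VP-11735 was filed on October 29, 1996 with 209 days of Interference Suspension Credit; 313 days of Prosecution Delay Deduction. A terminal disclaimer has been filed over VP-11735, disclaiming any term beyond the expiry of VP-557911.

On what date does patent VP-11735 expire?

2014-05-23

Natural term of VP-11735:
  Base: filing + 20 years → 29 October 2016.
  Interference Suspension Credit: +209 days → 26 May 2017.
  Prosecution Delay Deduction: −313 days → 17 July 2016.
Expiry of referenced patent VP-557911:
  Base: filing + 20 years → 23 May 2014.
Terminal disclaimer: VP-11735 expires on the earlier of 17 July 2016 and 23 May 2014.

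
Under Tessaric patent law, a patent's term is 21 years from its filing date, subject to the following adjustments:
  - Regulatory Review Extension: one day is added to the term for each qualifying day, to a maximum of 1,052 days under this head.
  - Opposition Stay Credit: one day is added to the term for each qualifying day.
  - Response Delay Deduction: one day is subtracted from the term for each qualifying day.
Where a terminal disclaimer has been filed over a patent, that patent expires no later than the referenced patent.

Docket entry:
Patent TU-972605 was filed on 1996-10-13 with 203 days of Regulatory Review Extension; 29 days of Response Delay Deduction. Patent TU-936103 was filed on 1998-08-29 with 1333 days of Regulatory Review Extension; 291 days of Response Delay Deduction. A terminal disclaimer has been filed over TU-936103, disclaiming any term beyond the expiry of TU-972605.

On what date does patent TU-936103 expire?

Natural term of TU-936103:
  Base: filing + 21 years → 29 August 2019.
  Regulatory Review Extension: 1333 days claimed exceeds the 1052-day cap, so +1052 days → 16 July 2022.
  Response Delay Deduction: −291 days → 28 September 2021.
Expiry of referenced patent TU-972605:
  Base: filing + 21 years → 13 October 2017.
  Regulatory Review Extension: 203 days (within the 1052-day cap) → +203 days → 4 May 2018.
  Response Delay Deduction: −29 days → 5 April 2018.
Terminal disclaimer: TU-936103 expires on the earlier of 28 September 2021 and 5 April 2018.

2018-04-05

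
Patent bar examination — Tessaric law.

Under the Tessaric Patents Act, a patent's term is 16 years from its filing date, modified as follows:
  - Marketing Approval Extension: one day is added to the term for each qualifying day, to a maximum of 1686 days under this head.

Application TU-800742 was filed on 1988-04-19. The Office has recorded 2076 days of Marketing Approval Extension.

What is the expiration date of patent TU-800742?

November 30, 2008

Base term: filing date + 16 years → 19 April 2004.
Marketing Approval Extension: 2076 days claimed exceeds the 1686-day cap, so +1686 days → 30 November 2008.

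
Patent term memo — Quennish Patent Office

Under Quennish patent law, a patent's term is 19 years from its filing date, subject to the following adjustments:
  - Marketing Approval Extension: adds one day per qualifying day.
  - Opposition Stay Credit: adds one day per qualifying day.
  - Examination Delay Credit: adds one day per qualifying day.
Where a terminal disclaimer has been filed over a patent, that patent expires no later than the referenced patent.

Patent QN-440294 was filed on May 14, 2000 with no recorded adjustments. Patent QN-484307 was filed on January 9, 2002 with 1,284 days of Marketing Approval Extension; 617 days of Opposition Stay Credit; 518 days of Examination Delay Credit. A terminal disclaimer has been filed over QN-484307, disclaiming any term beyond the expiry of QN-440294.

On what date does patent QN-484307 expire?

2019-05-14

Natural term of QN-484307:
  Base: filing + 19 years → 9 January 2021.
  Marketing Approval Extension: +1284 days → 16 July 2024.
  Opposition Stay Credit: +617 days → 25 March 2026.
  Examination Delay Credit: +518 days → 25 August 2027.
Expiry of referenced patent QN-440294:
  Base: filing + 19 years → 14 May 2019.
Terminal disclaimer: QN-484307 expires on the earlier of 25 August 2027 and 14 May 2019.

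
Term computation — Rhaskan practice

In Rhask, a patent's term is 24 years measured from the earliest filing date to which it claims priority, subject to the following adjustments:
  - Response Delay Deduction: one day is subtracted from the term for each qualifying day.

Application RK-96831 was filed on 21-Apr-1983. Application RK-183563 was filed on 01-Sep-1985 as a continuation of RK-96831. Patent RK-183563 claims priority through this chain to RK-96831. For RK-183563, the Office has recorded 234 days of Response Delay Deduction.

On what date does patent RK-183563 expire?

August 30, 2006

Earliest priority filing: 21 April 1983.
Base term: 21 April 1983 + 24 years → 21 April 2007.
Response Delay Deduction: −234 days → 30 August 2006.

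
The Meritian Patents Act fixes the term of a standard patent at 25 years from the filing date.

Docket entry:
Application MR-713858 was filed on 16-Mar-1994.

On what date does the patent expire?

2019-03-16

Filing date + 25 years → 16 March 2019.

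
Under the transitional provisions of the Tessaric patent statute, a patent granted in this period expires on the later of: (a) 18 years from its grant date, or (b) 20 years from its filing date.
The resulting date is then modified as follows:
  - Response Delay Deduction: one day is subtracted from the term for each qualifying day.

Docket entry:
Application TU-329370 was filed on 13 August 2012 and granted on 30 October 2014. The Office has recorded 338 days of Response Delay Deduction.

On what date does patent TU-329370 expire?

November 27, 2031

(a) grant + 18 years → 30 October 2032.
(b) filing + 20 years → 13 August 2032.
Later of the two: 30 October 2032.
Response Delay Deduction: −338 days → 27 November 2031.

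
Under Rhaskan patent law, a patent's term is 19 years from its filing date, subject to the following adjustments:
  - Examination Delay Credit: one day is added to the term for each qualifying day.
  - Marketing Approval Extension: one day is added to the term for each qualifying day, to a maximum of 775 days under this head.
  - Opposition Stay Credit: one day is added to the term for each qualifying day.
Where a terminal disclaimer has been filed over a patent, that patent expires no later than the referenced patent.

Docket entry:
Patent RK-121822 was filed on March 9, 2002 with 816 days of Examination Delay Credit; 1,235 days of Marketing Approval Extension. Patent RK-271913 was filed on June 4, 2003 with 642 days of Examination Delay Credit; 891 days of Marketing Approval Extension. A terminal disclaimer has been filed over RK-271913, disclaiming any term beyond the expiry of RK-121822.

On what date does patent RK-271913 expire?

2025-07-17

Natural term of RK-271913:
  Base: filing + 19 years → 4 June 2022.
  Examination Delay Credit: +642 days → 7 March 2024.
  Marketing Approval Extension: 891 days claimed exceeds the 775-day cap, so +775 days → 21 April 2026.
Expiry of referenced patent RK-121822:
  Base: filing + 19 years → 9 March 2021.
  Examination Delay Credit: +816 days → 3 June 2023.
  Marketing Approval Extension: 1235 days claimed exceeds the 775-day cap, so +775 days → 17 July 2025.
Terminal disclaimer: RK-271913 expires on the earlier of 21 April 2026 and 17 July 2025.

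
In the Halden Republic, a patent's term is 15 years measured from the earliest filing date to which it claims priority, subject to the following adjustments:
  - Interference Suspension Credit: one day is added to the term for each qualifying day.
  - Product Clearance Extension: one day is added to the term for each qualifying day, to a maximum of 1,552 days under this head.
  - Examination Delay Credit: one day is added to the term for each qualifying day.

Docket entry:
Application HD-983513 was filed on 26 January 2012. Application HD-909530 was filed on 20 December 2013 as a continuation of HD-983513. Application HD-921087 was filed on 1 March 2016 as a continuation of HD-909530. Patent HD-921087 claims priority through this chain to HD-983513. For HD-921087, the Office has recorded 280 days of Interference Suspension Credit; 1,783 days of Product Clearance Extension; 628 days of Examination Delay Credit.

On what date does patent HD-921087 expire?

2033-10-21

Earliest priority filing: 26 January 2012.
Base term: 26 January 2012 + 15 years → 26 January 2027.
Interference Suspension Credit: +280 days → 2 November 2027.
Product Clearance Extension: 1783 days claimed exceeds the 1552-day cap, so +1552 days → 1 February 2032.
Examination Delay Credit: +628 days → 21 October 2033.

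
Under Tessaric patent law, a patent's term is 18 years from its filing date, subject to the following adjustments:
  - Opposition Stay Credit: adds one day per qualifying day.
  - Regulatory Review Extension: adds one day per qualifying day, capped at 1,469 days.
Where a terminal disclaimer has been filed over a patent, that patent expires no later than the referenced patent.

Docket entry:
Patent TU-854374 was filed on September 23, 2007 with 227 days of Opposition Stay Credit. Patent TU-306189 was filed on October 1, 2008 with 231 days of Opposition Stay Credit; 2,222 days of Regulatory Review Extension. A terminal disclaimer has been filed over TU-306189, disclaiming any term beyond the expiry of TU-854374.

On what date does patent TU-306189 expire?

Natural term of TU-306189:
  Base: filing + 18 years → 1 October 2026.
  Opposition Stay Credit: +231 days → 20 May 2027.
  Regulatory Review Extension: 2222 days claimed exceeds the 1469-day cap, so +1469 days → 28 May 2031.
Expiry of referenced patent TU-854374:
  Base: filing + 18 years → 23 September 2025.
  Opposition Stay Credit: +227 days → 8 May 2026.
Terminal disclaimer: TU-306189 expires on the earlier of 28 May 2031 and 8 May 2026.

2026-05-08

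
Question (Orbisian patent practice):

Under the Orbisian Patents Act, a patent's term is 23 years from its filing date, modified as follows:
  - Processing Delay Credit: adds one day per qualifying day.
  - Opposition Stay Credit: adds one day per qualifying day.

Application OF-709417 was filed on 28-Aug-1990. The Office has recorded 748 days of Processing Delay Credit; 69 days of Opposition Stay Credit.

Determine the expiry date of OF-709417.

Base term: filing date + 23 years → 28 August 2013.
Processing Delay Credit: +748 days → 15 September 2015.
Opposition Stay Credit: +69 days → 23 November 2015.

November 23, 2015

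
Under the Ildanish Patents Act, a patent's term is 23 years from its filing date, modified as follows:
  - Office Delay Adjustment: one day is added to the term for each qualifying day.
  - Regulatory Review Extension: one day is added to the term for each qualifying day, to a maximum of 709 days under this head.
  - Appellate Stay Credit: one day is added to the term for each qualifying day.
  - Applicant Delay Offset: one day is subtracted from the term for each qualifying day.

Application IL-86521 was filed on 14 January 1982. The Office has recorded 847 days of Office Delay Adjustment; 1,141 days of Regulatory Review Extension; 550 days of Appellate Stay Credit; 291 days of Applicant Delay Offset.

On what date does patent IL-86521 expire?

January 3, 2010

Base term: filing date + 23 years → 14 January 2005.
Office Delay Adjustment: +847 days → 11 May 2007.
Regulatory Review Extension: 1141 days claimed exceeds the 709-day cap, so +709 days → 19 April 2009.
Appellate Stay Credit: +550 days → 21 October 2010.
Applicant Delay Offset: −291 days → 3 January 2010.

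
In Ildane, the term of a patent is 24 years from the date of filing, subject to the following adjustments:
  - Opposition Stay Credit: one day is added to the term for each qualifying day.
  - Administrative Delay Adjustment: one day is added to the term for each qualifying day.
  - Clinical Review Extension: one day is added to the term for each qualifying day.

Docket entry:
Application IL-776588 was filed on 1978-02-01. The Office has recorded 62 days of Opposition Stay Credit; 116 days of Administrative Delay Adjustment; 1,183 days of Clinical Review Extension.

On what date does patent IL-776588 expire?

Base term: filing date + 24 years → 1 February 2002.
Opposition Stay Credit: +62 days → 4 April 2002.
Administrative Delay Adjustment: +116 days → 29 July 2002.
Clinical Review Extension: +1183 days → 24 October 2005.

2005-10-24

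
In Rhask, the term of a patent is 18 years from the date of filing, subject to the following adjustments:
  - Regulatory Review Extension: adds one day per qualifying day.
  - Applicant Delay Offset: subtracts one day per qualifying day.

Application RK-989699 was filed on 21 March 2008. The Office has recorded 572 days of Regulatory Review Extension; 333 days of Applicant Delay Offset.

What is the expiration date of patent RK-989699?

Base term: filing date + 18 years → 21 March 2026.
Regulatory Review Extension: +572 days → 14 October 2027.
Applicant Delay Offset: −333 days → 15 November 2026.

November 15, 2026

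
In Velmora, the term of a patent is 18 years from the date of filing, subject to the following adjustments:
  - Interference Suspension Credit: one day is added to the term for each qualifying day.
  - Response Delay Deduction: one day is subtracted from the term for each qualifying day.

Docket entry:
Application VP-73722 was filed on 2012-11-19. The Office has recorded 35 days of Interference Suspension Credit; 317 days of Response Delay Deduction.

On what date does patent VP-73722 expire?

2030-02-10

Base term: filing date + 18 years → 19 November 2030.
Interference Suspension Credit: +35 days → 24 December 2030.
Response Delay Deduction: −317 days → 10 February 2030.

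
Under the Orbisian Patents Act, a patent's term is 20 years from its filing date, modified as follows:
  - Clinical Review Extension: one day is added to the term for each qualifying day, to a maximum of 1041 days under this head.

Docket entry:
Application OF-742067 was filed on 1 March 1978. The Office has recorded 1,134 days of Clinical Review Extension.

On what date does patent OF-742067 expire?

Base term: filing date + 20 years → 1 March 1998.
Clinical Review Extension: 1134 days claimed exceeds the 1041-day cap, so +1041 days → 5 January 2001.

2001-01-05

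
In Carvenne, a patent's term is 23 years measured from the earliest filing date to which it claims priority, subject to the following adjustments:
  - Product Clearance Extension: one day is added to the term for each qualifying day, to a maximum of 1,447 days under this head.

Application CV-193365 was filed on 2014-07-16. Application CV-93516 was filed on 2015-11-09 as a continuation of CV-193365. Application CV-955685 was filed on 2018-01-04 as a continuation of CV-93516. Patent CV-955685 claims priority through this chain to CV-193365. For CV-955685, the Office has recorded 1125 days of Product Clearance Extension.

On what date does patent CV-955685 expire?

Earliest priority filing: 16 July 2014.
Base term: 16 July 2014 + 23 years → 16 July 2037.
Product Clearance Extension: 1125 days (within the 1447-day cap) → +1125 days → 14 August 2040.

2040-08-14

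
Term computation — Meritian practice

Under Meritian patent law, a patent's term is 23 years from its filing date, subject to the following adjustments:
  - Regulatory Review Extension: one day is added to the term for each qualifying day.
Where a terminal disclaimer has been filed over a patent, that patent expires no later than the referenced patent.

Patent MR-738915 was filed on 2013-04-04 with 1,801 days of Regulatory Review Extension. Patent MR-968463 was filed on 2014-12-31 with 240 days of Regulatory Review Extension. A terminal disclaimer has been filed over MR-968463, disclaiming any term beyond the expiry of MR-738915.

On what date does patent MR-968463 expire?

2038-08-28

Natural term of MR-968463:
  Base: filing + 23 years → 31 December 2037.
  Regulatory Review Extension: +240 days → 28 August 2038.
Expiry of referenced patent MR-738915:
  Base: filing + 23 years → 4 April 2036.
  Regulatory Review Extension: +1801 days → 10 March 2041.
Terminal disclaimer: MR-968463 expires on the earlier of 28 August 2038 and 10 March 2041.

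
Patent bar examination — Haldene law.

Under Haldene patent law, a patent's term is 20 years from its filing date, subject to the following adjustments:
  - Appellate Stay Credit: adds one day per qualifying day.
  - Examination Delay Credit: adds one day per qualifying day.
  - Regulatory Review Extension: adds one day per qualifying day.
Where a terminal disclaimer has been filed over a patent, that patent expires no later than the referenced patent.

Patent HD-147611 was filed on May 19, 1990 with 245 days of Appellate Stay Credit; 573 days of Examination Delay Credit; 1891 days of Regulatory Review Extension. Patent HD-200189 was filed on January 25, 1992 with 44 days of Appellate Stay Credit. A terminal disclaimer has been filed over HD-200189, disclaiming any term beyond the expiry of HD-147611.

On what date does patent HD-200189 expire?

Natural term of HD-200189:
  Base: filing + 20 years → 25 January 2012.
  Appellate Stay Credit: +44 days → 9 March 2012.
Expiry of referenced patent HD-147611:
  Base: filing + 20 years → 19 May 2010.
  Appellate Stay Credit: +245 days → 19 January 2011.
  Examination Delay Credit: +573 days → 14 August 2012.
  Regulatory Review Extension: +1891 days → 18 October 2017.
Terminal disclaimer: HD-200189 expires on the earlier of 9 March 2012 and 18 October 2017.

March 9, 2012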